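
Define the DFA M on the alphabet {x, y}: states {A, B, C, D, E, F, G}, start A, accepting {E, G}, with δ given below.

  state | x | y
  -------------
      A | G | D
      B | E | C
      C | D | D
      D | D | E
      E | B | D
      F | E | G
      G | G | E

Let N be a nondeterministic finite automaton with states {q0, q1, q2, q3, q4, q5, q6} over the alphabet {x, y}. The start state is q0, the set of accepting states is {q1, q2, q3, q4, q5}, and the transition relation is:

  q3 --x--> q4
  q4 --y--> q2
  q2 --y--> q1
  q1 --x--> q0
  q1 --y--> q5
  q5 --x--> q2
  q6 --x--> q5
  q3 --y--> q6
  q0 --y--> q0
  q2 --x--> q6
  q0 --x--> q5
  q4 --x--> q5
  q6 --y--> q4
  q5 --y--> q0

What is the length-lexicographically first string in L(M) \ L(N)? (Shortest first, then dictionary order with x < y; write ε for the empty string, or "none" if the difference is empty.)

xy

The string xy is accepted by M but not by N.
No shorter string lies in the difference, and xy is the lexicographically first length-2 string in L(M) \ L(N).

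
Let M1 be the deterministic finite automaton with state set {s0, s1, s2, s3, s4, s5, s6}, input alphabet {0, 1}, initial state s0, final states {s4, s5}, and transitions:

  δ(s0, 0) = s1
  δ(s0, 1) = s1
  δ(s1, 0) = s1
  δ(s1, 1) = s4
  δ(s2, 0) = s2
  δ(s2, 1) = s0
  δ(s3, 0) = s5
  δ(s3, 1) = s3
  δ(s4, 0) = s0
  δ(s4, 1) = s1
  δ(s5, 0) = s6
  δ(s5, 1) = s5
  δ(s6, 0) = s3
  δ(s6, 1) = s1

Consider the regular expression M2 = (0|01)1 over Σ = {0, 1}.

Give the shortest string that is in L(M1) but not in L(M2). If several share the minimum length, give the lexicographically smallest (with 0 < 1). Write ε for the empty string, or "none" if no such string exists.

The string 11 is accepted by M1 but not by M2.
No shorter string lies in the difference, and 11 is the lexicographically first length-2 string in L(M1) \ L(M2).

11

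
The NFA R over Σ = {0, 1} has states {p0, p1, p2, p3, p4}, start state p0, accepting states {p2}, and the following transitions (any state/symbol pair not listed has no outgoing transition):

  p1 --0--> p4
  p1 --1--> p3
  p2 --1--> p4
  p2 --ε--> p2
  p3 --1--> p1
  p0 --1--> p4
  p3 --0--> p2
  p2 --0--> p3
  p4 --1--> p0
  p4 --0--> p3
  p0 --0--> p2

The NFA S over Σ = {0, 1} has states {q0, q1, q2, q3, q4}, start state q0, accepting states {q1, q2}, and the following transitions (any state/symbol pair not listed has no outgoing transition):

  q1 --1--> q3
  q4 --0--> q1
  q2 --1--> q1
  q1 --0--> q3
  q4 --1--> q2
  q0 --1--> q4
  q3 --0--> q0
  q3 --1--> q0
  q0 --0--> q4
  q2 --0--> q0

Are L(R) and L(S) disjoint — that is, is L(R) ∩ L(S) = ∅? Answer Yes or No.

The string 11000 is accepted by both R and S.
Hence L(R) ∩ L(S) ≠ ∅.

No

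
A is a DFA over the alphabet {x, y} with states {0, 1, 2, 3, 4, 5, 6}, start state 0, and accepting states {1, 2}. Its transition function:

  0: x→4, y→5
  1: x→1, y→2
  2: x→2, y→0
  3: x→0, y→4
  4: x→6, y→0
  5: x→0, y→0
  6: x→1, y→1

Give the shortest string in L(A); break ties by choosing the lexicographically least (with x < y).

A breadth-first search from 0 reaches an accepting state first via the path 0 → 4 → 6 → 1 on input xxx.
No string of length < 3 is accepted (BFS exhausts all shorter strings without reaching an accepting state), and xxx is the lexicographically least accepting string of length 3.

xxx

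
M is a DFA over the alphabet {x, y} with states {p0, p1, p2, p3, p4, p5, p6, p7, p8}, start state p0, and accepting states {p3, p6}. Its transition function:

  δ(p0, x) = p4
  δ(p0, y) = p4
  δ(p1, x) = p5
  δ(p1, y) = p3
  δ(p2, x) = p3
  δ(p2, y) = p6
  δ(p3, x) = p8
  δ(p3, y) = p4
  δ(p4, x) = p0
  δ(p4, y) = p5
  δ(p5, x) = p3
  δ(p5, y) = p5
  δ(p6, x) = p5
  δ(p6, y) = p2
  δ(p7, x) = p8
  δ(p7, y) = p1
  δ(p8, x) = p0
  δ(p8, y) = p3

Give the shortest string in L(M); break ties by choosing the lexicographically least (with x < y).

A breadth-first search from p0 reaches an accepting state first via the path p0 → p4 → p5 → p3 on input xyx.
No string of length < 3 is accepted (BFS exhausts all shorter strings without reaching an accepting state), and xyx is the lexicographically least accepting string of length 3.

xyx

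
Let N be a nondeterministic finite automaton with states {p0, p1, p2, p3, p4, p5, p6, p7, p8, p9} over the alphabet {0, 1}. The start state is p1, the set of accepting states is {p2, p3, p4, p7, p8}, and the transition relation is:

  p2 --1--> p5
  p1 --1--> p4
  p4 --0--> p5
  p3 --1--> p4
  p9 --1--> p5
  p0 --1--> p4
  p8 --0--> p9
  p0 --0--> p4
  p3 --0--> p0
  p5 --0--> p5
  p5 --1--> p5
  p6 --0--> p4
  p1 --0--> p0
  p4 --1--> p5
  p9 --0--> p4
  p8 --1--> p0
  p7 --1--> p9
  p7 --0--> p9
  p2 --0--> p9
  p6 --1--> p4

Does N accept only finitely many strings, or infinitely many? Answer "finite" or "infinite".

The useful states (reachable from p1 and able to reach an accepting state) are {p0, p1, p4}.
Restricted to these states the transition graph has no cycle, so every accepting path has bounded length and L is finite.

finite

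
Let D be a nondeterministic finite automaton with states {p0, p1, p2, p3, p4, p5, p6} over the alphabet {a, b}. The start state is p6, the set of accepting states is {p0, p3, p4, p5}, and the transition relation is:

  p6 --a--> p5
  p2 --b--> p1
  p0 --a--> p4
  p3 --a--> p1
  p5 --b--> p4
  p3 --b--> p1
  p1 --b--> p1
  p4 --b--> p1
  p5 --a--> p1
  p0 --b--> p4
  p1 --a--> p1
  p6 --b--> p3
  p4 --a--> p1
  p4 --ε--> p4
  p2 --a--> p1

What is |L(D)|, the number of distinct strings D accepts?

The useful subgraph on states {p3, p4, p5, p6} is acyclic, so L(D) is finite; the longest accepting path visits 3 useful states, giving maximum string length 2.
Counting accepting paths from p6 by length: 2 of length 1, 1 of length 2. Total 3.

3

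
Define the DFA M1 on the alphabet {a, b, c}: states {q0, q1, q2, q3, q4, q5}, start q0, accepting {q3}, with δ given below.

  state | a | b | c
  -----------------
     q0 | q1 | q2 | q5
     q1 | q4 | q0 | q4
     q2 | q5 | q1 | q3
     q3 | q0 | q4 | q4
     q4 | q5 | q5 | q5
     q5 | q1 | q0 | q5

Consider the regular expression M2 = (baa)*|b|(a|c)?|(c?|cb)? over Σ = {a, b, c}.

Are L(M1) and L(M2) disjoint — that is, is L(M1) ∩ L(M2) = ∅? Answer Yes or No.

Yes

Converting the expression M2 to a DFA (subset construction, then merging equivalent states) gives the minimal DFA with states {r0, r1, r2, r3, r4, r5, r6, r7}, start state r0, accepting states {r0, r1, r2, r3, r6} and transitions r0: a→r1, b→r2, c→r3; r1: a→r4, b→r4, c→r4; r2: a→r5, b→r4, c→r4; r3: a→r4, b→r1, c→r4; r4: a→r4, b→r4, c→r4; r5: a→r6, b→r4, c→r4; r6: a→r4, b→r7, c→r4; r7: a→r5, b→r4, c→r4.
Exploring the product automaton M1 × M2 from the start pair (q0, r0), following both machines on each input symbol, reaches 17 state pairs: (q0, r0), (q1, r1), (q2, r2), (q5, r3), (q4, r4), (q0, r4), (q5, r5), (q1, r4), (q3, r4), (q0, r1), (q5, r4), (q2, r4), (q1, r6), (q0, r7), (q1, r5), (q4, r6), (q5, r7).
M1 accepts in {q3} and M2 accepts in {r0, r1, r2, r3, r6}; no reachable pair has both components accepting, so no string drives both machines to acceptance simultaneously and L(M1) ∩ L(M2) = ∅.
So no string is accepted by both, and the intersection is empty.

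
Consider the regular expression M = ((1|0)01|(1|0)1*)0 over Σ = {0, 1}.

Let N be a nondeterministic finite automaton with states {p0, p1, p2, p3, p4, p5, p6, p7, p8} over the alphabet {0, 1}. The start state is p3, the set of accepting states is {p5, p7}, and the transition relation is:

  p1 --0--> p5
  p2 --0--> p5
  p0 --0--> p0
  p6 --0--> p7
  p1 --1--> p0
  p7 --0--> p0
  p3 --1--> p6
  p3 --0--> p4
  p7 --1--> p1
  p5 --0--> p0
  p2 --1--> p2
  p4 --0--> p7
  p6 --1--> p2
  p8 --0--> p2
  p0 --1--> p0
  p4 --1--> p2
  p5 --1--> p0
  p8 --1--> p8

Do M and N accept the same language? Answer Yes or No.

Yes

Converting the expression M to a DFA (subset construction, then merging equivalent states) gives the minimal DFA with states {m0, m1, m2, m3, m4, m5, m6}, start state m0, accepting states {m2, m6} and transitions m0: 0→m1, 1→m1; m1: 0→m2, 1→m3; m2: 0→m4, 1→m5; m3: 0→m6, 1→m3; m4: 0→m4, 1→m4; m5: 0→m6, 1→m4; m6: 0→m4, 1→m4.
Exploring the product automaton M × N from the start pair (m0, p3), following both machines on each input symbol, reaches 8 state pairs: (m0, p3), (m1, p4), (m1, p6), (m2, p7), (m3, p2), (m4, p0), (m5, p1), (m6, p5).
M accepts in {m2, m6} and N accepts in {p5, p7}. In every reachable pair the two components are either both accepting — (m2, p7), (m6, p5) — or both non-accepting, so no string is accepted by exactly one of the machines: L(M) \ L(N) and L(N) \ L(M) are both empty.
Hence every string is accepted by M iff it is accepted by N, and the two languages coincide.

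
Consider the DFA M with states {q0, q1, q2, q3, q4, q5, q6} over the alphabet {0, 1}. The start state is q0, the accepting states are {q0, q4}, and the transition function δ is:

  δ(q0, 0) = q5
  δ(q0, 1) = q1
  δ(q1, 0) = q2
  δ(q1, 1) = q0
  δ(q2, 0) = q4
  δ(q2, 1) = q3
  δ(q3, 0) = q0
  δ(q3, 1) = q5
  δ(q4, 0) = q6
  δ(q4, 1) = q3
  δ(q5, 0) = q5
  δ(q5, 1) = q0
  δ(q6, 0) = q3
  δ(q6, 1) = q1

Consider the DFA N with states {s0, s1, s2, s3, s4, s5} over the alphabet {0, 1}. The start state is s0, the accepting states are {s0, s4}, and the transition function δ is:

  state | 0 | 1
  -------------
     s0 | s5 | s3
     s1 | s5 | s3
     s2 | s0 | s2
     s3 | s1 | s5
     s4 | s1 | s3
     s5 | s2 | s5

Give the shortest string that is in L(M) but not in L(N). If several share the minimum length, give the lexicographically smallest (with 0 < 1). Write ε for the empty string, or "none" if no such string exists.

The string 01 is accepted by M but not by N.
No shorter string lies in the difference, and 01 is the lexicographically first length-2 string in L(M) \ L(N).

01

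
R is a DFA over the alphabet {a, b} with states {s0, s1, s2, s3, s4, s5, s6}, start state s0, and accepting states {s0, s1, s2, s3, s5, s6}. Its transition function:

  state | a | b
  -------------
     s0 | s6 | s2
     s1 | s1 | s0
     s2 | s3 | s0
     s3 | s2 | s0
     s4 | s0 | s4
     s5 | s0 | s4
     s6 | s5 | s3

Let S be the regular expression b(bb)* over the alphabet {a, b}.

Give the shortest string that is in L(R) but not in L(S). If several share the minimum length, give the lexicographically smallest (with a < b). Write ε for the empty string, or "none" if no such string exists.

ε

The empty string ε is accepted by R but not by S.
Since ε is the unique shortest string, it is the required witness.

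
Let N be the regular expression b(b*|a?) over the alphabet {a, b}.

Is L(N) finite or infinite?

The expression contains a Kleene star applied to a subexpression that matches at least one nonempty string, so it matches strings of unbounded length.
Hence L(N) is infinite.

infinite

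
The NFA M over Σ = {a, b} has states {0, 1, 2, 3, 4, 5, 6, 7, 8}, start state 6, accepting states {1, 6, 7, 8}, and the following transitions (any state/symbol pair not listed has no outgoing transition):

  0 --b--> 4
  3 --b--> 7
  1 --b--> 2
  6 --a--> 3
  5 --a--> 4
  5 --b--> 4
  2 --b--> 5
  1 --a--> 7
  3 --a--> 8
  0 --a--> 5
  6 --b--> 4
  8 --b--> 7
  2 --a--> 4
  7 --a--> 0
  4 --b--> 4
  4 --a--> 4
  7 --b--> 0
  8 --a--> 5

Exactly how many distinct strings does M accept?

The useful subgraph on states {3, 6, 7, 8} is acyclic, so L(M) is finite; the longest accepting path visits 4 useful states, giving maximum string length 3.
Counting accepting paths from 6 by length: 1 of length 0, 2 of length 2, 1 of length 3. Total 4.

4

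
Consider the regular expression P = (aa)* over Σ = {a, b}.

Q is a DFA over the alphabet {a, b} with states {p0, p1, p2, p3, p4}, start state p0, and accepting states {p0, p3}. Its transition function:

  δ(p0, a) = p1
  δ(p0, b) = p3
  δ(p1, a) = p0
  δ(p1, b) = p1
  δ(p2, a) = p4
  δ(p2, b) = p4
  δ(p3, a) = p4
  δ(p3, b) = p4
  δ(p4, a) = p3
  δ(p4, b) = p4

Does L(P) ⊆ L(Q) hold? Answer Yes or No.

Yes

Converting the expression P to a DFA (subset construction, then merging equivalent states) gives the minimal DFA with states {r0, r1, r2}, start state r0, accepting states {r0} and transitions r0: a→r1, b→r2; r1: a→r0, b→r2; r2: a→r2, b→r2.
Exploring the product automaton P × Q from the start pair (r0, p0), following both machines on each input symbol, reaches 6 state pairs: (r0, p0), (r1, p1), (r2, p3), (r2, p1), (r2, p4), (r2, p0).
P accepts in {r0} and Q accepts in {p0, p3}. The reachable pairs whose P-component is accepting are (r0, p0); in each of them the Q-component is accepting too, so the product for L(P) \ L(Q) (P-component accepting, Q-component rejecting) has no reachable accepting pair and the difference is empty.
Hence every string in L(P) is also in L(Q).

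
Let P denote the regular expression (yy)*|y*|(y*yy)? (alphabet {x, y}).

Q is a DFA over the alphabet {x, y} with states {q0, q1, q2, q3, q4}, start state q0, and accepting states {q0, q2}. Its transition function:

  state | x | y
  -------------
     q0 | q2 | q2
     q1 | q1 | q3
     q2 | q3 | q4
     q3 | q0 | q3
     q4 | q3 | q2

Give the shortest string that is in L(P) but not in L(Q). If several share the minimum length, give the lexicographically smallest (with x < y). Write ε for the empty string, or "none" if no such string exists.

yy

The string yy is accepted by P but not by Q.
No shorter string lies in the difference, and yy is the lexicographically first length-2 string in L(P) \ L(Q).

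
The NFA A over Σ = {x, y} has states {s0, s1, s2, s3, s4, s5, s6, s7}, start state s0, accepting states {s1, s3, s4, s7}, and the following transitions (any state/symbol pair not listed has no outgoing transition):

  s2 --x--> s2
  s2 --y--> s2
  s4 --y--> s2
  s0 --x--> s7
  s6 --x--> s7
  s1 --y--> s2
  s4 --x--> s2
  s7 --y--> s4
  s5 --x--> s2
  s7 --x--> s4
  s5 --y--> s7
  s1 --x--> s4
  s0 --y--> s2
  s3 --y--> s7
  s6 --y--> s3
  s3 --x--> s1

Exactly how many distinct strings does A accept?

The useful subgraph on states {s0, s4, s7} is acyclic, so L(A) is finite; the longest accepting path visits 3 useful states, giving maximum string length 2.
Counting accepting paths from s0 by length: 1 of length 1, 2 of length 2. Total 3.

3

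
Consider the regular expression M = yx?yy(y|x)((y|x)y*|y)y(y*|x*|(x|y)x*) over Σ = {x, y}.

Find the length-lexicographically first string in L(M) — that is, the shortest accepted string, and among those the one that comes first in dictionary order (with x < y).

yyyxxy

By inspection of the expression, no string of length less than 6 matches, and yyyxxy is the lexicographically first match of length 6.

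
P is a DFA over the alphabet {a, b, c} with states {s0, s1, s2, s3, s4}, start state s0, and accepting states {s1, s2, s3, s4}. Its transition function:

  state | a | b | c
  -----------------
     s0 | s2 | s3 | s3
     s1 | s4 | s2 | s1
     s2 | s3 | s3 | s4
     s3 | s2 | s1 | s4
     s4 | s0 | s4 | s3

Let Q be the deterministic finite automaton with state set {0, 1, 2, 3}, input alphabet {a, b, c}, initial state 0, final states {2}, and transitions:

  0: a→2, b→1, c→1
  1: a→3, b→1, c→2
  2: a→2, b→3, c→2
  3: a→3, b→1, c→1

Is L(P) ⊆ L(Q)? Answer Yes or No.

The string b is in L(P) but not in L(Q).
So L(P) ⊄ L(Q).

No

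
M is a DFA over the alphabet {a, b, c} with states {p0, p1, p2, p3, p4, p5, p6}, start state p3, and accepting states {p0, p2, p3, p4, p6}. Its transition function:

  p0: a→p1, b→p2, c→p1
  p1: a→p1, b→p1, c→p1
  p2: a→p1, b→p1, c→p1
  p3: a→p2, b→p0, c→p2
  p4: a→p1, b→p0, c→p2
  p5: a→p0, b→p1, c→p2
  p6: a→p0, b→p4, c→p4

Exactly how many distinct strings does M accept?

5

The useful subgraph on states {p0, p2, p3} is acyclic, so L(M) is finite; the longest accepting path visits 3 useful states, giving maximum string length 2.
Counting accepting paths from p3 by length: 1 of length 0, 3 of length 1, 1 of length 2. Total 5.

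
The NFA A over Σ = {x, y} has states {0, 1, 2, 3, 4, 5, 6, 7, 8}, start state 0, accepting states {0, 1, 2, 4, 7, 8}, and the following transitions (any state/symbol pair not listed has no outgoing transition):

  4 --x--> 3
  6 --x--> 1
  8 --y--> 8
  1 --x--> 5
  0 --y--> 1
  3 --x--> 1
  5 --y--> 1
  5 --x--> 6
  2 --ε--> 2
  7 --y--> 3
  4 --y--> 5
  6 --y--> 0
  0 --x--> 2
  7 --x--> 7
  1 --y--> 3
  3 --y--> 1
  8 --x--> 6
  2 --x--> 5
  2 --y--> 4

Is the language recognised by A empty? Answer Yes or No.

No

The empty string ε is accepted: the run 0 ends in the accepting state 0.
Since at least one string is accepted, L(A) is not empty.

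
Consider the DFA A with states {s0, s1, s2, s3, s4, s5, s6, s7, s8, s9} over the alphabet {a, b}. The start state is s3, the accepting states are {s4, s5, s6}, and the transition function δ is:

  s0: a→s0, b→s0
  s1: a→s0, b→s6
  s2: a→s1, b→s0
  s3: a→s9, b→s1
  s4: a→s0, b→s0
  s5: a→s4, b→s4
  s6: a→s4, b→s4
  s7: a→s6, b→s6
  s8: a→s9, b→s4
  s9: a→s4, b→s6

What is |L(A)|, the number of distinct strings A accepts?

The useful subgraph on states {s1, s3, s4, s6, s9} is acyclic, so L(A) is finite; the longest accepting path visits 4 useful states, giving maximum string length 3.
Counting accepting paths from s3 by length: 3 of length 2, 4 of length 3. Total 7.

7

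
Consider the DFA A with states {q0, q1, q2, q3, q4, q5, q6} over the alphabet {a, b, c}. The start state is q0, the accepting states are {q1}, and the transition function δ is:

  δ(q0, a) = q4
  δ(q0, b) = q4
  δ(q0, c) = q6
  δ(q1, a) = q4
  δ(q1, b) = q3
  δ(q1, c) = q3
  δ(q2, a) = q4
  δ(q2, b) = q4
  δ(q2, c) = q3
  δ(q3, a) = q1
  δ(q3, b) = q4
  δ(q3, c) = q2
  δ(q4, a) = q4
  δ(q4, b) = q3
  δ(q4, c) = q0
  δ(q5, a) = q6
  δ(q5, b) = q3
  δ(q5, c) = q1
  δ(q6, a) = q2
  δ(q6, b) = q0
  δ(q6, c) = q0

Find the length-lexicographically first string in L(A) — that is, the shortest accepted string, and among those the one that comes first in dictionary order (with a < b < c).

A breadth-first search from q0 reaches an accepting state first via the path q0 → q4 → q3 → q1 on input aba.
No string of length < 3 is accepted (BFS exhausts all shorter strings without reaching an accepting state), and aba is the lexicographically least accepting string of length 3.

aba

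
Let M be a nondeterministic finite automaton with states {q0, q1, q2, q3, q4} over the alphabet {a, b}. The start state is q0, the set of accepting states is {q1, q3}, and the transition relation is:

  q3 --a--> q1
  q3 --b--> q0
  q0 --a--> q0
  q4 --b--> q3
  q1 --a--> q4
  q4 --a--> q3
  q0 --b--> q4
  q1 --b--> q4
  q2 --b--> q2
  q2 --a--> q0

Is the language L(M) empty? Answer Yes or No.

No

The string ba is accepted: the run q0 → q4 → q3 ends in the accepting state q3.
Since at least one string is accepted, L(M) is not empty.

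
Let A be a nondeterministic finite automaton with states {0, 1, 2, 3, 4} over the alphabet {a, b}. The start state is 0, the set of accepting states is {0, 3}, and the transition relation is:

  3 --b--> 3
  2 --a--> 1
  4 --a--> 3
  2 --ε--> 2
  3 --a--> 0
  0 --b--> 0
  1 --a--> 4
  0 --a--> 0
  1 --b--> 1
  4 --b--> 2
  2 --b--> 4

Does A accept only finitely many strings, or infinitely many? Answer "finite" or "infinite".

State 0 is reachable from the start and can reach an accepting state, and it lies on the cycle 0 → 0.
Traversing that cycle any number of times yields accepted strings of unbounded length, so the language is infinite.

infinite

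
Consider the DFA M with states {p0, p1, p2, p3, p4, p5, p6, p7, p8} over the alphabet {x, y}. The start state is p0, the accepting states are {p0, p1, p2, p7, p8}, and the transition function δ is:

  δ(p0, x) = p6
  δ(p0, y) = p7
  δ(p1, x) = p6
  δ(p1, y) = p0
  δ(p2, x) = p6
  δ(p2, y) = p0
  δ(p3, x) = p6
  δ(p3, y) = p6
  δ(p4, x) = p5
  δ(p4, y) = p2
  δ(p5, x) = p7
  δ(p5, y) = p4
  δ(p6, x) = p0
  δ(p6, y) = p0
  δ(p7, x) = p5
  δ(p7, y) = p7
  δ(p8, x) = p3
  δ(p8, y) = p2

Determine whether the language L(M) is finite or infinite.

infinite

State p0 is reachable from the start and can reach an accepting state, and it lies on the cycle p0 → p6 → p0.
Traversing that cycle any number of times yields accepted strings of unbounded length, so the language is infinite.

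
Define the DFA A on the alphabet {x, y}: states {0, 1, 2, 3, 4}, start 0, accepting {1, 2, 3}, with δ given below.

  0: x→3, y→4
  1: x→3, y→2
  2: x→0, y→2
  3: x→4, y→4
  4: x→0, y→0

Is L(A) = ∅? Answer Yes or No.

The string x is accepted: the run 0 → 3 ends in the accepting state 3.
Since at least one string is accepted, L(A) is not empty.

No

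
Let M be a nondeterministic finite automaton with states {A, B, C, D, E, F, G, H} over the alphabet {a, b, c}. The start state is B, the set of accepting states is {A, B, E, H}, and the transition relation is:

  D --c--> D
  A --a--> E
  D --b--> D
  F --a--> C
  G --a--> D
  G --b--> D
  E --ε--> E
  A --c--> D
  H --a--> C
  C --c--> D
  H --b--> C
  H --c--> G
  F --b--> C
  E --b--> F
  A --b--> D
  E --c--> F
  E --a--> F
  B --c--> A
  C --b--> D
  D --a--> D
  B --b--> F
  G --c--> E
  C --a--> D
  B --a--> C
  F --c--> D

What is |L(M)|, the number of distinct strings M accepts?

The useful subgraph on states {A, B, E} is acyclic, so L(M) is finite; the longest accepting path visits 3 useful states, giving maximum string length 2.
Counting accepting paths from B by length: 1 of length 0, 1 of length 1, 1 of length 2. Total 3.

3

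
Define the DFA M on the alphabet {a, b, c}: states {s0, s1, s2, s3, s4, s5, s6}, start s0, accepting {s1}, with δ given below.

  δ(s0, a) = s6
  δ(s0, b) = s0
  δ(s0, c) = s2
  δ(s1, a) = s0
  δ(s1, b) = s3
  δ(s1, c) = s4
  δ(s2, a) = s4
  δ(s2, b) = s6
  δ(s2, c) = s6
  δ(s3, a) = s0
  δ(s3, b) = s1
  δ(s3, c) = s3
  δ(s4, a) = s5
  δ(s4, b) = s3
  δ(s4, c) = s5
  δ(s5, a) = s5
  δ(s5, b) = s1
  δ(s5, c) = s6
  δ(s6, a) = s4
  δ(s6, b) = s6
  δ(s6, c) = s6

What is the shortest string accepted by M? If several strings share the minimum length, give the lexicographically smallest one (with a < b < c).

A breadth-first search from s0 reaches an accepting state first via the path s0 → s6 → s4 → s5 → s1 on input aaab.
No string of length < 4 is accepted (BFS exhausts all shorter strings without reaching an accepting state), and aaab is the lexicographically least accepting string of length 4.

aaab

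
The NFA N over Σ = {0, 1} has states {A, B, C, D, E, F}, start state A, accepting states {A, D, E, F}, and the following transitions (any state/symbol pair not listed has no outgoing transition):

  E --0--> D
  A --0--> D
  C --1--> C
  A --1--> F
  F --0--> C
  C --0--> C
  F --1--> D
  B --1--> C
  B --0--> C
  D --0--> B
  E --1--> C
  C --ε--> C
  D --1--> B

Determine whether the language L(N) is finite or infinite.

The useful states (reachable from A and able to reach an accepting state) are {A, D, F}.
Restricted to these states the transition graph has no cycle, so every accepting path has bounded length and L is finite.

finite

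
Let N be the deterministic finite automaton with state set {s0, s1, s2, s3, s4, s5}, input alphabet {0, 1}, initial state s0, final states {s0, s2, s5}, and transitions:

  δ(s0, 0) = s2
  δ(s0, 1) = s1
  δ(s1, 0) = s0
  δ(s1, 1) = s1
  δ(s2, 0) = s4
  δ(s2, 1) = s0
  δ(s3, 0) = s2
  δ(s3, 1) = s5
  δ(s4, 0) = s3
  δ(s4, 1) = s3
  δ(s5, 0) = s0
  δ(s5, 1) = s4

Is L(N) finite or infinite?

State s0 is reachable from the start and can reach an accepting state, and it lies on the cycle s0 → s1 → s0.
Traversing that cycle any number of times yields accepted strings of unbounded length, so the language is infinite.

infinite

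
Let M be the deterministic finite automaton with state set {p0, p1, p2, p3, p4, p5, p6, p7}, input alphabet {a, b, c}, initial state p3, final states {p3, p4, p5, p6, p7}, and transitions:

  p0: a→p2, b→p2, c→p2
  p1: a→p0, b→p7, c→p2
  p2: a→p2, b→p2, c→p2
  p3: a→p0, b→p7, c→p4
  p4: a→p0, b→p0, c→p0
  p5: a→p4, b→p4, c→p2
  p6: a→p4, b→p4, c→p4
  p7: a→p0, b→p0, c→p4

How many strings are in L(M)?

The useful subgraph on states {p3, p4, p7} is acyclic, so L(M) is finite; the longest accepting path visits 3 useful states, giving maximum string length 2.
Counting accepting paths from p3 by length: 1 of length 0, 2 of length 1, 1 of length 2. Total 4.

4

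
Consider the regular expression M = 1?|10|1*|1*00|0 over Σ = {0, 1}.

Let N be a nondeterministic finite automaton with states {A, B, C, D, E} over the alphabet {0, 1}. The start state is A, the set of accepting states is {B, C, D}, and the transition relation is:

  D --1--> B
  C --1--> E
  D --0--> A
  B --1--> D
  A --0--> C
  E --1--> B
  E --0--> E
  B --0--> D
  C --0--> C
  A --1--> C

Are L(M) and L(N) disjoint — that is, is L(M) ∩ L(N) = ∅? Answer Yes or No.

The string 0 is accepted by both M and N.
Hence L(M) ∩ L(N) ≠ ∅.

No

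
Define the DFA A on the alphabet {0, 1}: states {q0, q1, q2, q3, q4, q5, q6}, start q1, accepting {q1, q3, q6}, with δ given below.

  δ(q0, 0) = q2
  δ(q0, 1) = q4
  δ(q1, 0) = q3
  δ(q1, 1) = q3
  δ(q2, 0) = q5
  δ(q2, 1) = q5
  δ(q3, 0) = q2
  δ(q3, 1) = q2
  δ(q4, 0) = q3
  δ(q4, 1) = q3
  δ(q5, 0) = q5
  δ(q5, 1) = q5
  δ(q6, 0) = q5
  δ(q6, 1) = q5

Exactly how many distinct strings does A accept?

3

The useful subgraph on states {q1, q3} is acyclic, so L(A) is finite; the longest accepting path visits 2 useful states, giving maximum string length 1.
Counting accepting paths from q1 by length: 1 of length 0, 2 of length 1. Total 3.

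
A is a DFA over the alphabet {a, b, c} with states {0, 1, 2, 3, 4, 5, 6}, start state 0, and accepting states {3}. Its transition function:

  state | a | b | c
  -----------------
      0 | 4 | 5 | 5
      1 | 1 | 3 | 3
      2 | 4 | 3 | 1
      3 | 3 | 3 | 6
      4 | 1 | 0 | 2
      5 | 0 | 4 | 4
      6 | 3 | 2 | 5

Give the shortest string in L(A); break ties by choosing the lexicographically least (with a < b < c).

aab

A breadth-first search from 0 reaches an accepting state first via the path 0 → 4 → 1 → 3 on input aab.
No string of length < 3 is accepted (BFS exhausts all shorter strings without reaching an accepting state), and aab is the lexicographically least accepting string of length 3.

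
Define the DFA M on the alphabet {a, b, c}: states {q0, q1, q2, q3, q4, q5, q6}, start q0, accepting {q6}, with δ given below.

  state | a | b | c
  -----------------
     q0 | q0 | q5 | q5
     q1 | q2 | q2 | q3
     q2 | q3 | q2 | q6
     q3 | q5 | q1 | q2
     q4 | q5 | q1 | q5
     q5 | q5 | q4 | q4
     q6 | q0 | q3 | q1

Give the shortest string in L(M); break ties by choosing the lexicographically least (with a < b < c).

A breadth-first search from q0 reaches an accepting state first via the path q0 → q5 → q4 → q1 → q2 → q6 on input bbbac.
No string of length < 5 is accepted (BFS exhausts all shorter strings without reaching an accepting state), and bbbac is the lexicographically least accepting string of length 5.

bbbac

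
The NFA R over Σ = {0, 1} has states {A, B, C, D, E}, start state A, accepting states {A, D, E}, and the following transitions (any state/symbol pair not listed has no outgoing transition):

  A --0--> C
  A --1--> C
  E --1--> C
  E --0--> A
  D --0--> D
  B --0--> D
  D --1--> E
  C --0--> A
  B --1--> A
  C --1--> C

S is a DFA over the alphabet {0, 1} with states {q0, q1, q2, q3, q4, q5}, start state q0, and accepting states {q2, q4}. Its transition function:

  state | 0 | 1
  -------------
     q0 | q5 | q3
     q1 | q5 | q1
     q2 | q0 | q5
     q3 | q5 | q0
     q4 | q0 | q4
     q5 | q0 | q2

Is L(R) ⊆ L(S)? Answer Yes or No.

The empty string ε is in L(R) but not in L(S).
So L(R) ⊄ L(S).

No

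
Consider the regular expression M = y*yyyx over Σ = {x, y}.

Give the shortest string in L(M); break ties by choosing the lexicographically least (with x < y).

yyyx

By inspection of the expression, no string of length less than 4 matches, and yyyx is the lexicographically first match of length 4.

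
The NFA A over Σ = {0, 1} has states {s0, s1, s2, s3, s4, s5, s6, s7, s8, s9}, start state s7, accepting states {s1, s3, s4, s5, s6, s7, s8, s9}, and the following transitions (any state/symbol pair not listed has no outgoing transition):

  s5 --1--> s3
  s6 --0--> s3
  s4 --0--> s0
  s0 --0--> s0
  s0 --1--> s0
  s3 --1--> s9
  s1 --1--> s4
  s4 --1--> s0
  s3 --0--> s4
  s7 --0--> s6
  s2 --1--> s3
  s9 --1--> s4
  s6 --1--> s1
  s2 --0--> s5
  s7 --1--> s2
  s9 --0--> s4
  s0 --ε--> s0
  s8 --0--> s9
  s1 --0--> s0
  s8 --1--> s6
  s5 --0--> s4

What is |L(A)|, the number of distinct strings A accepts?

21

The useful subgraph on states {s1, s2, s3, s4, s5, s6, s7, s9} is acyclic, so L(A) is finite; the longest accepting path visits 6 useful states, giving maximum string length 5.
Counting accepting paths from s7 by length: 1 of length 0, 1 of length 1, 4 of length 2, 7 of length 3, 6 of length 4, 2 of length 5. Total 21.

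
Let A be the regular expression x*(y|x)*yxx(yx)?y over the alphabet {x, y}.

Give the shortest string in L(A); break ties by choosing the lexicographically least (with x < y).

By inspection of the expression, no string of length less than 4 matches, and yxxy is the lexicographically first match of length 4.

yxxy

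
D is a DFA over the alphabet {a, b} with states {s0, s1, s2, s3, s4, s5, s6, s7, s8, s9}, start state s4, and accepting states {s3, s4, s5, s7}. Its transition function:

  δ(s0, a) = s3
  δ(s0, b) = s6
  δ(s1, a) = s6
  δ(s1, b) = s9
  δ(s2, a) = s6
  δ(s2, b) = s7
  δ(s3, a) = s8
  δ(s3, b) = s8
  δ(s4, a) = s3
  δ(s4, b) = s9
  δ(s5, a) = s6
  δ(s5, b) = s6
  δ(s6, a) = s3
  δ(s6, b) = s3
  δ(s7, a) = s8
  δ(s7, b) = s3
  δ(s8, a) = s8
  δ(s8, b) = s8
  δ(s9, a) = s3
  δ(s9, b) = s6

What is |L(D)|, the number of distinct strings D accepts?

5

The useful subgraph on states {s3, s4, s6, s9} is acyclic, so L(D) is finite; the longest accepting path visits 4 useful states, giving maximum string length 3.
Counting accepting paths from s4 by length: 1 of length 0, 1 of length 1, 1 of length 2, 2 of length 3. Total 5.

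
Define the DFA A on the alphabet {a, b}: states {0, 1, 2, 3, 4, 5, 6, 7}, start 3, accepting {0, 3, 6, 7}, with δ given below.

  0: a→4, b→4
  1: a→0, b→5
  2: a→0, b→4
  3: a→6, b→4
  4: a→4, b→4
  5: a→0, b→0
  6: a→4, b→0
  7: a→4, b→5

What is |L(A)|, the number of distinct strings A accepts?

The useful subgraph on states {0, 3, 6} is acyclic, so L(A) is finite; the longest accepting path visits 3 useful states, giving maximum string length 2.
Counting accepting paths from 3 by length: 1 of length 0, 1 of length 1, 1 of length 2. Total 3.

3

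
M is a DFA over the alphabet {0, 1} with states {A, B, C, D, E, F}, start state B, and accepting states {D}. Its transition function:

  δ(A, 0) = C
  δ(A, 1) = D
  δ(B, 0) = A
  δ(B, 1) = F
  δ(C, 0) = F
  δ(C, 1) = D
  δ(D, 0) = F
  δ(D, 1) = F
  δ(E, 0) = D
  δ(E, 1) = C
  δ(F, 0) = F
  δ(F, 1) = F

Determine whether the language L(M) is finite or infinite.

finite

The useful states (reachable from B and able to reach an accepting state) are {A, B, C, D}.
Restricted to these states the transition graph has no cycle, so every accepting path has bounded length and L is finite.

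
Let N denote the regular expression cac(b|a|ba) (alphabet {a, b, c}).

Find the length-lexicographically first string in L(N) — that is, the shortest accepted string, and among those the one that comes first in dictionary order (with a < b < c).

caca

By inspection of the expression, no string of length less than 4 matches, and caca is the lexicographically first match of length 4.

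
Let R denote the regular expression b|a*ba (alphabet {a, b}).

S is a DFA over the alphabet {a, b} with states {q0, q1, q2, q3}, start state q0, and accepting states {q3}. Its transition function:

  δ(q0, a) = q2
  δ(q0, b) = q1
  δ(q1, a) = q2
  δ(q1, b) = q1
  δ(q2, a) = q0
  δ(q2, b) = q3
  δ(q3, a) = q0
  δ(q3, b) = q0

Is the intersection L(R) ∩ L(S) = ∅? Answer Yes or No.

Yes

Converting the expression R to a DFA (subset construction, then merging equivalent states) gives the minimal DFA with states {r0, r1, r2, r3, r4, r5}, start state r0, accepting states {r2, r4} and transitions r0: a→r1, b→r2; r1: a→r1, b→r3; r2: a→r4, b→r5; r3: a→r4, b→r5; r4: a→r5, b→r5; r5: a→r5, b→r5.
Exploring the product automaton R × S from the start pair (r0, q0), following both machines on each input symbol, reaches 12 state pairs: (r0, q0), (r1, q2), (r2, q1), (r1, q0), (r3, q3), (r4, q2), (r5, q1), (r3, q1), (r4, q0), (r5, q0), (r5, q3), (r5, q2).
R accepts in {r2, r4} and S accepts in {q3}; no reachable pair has both components accepting, so no string drives both machines to acceptance simultaneously and L(R) ∩ L(S) = ∅.
So no string is accepted by both, and the intersection is empty.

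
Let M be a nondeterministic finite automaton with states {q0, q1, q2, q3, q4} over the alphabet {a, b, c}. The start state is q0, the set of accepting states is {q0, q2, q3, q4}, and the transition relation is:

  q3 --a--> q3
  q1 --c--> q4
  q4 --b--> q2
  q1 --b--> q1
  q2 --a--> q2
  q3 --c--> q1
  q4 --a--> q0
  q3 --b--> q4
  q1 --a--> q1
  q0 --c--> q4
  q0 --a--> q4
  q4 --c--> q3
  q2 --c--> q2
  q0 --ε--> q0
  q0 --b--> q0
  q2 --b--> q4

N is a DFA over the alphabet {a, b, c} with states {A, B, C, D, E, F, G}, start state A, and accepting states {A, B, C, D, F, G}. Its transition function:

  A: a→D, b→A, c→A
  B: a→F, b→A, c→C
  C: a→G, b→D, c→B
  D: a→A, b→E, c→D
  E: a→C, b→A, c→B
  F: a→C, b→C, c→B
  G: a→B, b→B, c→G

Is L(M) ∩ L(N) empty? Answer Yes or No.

No

The empty string ε is accepted by both M and N.
Hence L(M) ∩ L(N) ≠ ∅.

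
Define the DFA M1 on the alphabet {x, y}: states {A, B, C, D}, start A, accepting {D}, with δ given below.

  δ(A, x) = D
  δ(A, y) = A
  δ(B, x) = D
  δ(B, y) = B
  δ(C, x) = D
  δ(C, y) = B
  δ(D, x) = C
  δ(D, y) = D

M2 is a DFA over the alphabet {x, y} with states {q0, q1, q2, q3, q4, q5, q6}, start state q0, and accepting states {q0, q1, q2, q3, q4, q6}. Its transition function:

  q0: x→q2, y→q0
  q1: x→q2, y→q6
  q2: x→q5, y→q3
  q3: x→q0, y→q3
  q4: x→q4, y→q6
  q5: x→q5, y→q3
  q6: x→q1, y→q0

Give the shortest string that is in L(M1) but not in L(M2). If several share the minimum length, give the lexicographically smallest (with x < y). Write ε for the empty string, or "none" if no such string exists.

The string xxx is accepted by M1 but not by M2.
No shorter string lies in the difference, and xxx is the lexicographically first length-3 string in L(M1) \ L(M2).

xxx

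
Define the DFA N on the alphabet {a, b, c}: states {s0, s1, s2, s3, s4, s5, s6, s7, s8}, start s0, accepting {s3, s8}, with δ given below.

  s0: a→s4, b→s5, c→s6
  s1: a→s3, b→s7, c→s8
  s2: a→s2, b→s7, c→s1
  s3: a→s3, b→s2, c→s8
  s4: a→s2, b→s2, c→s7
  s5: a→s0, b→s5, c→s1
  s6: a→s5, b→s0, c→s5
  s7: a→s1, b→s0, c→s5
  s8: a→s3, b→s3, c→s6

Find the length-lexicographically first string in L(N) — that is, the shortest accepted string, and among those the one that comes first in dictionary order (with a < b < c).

bca

A breadth-first search from s0 reaches an accepting state first via the path s0 → s5 → s1 → s3 on input bca.
No string of length < 3 is accepted (BFS exhausts all shorter strings without reaching an accepting state), and bca is the lexicographically least accepting string of length 3.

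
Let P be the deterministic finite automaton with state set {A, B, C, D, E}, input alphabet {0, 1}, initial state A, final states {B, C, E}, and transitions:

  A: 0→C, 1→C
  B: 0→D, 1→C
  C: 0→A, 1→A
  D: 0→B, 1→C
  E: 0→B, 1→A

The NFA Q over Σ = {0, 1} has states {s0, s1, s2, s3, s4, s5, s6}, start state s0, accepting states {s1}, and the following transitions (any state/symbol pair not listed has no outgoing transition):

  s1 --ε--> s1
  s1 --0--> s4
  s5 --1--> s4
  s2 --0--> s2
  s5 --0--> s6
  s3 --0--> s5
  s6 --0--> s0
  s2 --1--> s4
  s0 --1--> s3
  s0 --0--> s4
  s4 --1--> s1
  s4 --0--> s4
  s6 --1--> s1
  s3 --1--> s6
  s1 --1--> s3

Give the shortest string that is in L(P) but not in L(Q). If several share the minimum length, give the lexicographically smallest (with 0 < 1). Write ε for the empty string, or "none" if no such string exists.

0

The string 0 is accepted by P but not by Q.
No shorter string lies in the difference, and 0 is the lexicographically first length-1 string in L(P) \ L(Q).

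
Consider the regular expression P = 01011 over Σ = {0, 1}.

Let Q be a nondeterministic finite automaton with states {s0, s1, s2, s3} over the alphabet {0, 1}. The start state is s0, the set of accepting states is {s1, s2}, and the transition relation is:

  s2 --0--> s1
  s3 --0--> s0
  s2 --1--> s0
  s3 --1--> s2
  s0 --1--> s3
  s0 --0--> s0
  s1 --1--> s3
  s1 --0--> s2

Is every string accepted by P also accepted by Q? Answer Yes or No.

Converting the expression P to a DFA (subset construction, then merging equivalent states) gives the minimal DFA with states {p0, p1, p2, p3, p4, p5, p6}, start state p0, accepting states {p6} and transitions p0: 0→p1, 1→p2; p1: 0→p2, 1→p3; p2: 0→p2, 1→p2; p3: 0→p4, 1→p2; p4: 0→p2, 1→p5; p5: 0→p2, 1→p6; p6: 0→p2, 1→p2.
Exploring the product automaton P × Q from the start pair (p0, s0), following both machines on each input symbol, reaches 10 state pairs: (p0, s0), (p1, s0), (p2, s3), (p2, s0), (p3, s3), (p2, s2), (p4, s0), (p2, s1), (p5, s3), (p6, s2).
P accepts in {p6} and Q accepts in {s1, s2}. The reachable pairs whose P-component is accepting are (p6, s2); in each of them the Q-component is accepting too, so the product for L(P) \ L(Q) (P-component accepting, Q-component rejecting) has no reachable accepting pair and the difference is empty.
Hence every string in L(P) is also in L(Q).

Yes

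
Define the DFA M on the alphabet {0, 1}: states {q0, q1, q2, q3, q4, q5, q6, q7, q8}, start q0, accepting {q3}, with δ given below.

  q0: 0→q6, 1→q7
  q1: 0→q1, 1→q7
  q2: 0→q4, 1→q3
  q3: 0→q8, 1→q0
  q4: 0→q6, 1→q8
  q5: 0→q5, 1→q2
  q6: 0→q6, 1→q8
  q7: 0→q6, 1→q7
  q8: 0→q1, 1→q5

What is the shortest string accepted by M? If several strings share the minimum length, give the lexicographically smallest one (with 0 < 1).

A breadth-first search from q0 reaches an accepting state first via the path q0 → q6 → q8 → q5 → q2 → q3 on input 01111.
No string of length < 5 is accepted (BFS exhausts all shorter strings without reaching an accepting state), and 01111 is the lexicographically least accepting string of length 5.

01111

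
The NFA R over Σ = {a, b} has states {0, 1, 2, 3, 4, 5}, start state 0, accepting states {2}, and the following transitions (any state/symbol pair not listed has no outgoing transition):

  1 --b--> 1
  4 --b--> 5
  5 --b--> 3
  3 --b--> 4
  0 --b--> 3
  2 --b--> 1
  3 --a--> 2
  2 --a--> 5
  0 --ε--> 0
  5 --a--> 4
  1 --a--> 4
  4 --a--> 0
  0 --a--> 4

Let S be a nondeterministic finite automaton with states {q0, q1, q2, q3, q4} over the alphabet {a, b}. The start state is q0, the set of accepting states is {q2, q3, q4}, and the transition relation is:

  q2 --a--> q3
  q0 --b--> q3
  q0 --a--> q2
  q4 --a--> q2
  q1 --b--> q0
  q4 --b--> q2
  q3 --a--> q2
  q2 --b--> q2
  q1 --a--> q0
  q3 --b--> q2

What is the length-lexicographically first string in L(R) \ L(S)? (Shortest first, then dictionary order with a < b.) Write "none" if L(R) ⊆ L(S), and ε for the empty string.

none

Exploring the product automaton R × S from the start pair (0, q0), following both machines on each input symbol, reaches 12 state pairs: (0, q0), (4, q2), (3, q3), (0, q3), (5, q2), (2, q2), (3, q2), (4, q3), (5, q3), (1, q2), (2, q3), (0, q2).
R accepts in {2} and S accepts in {q2, q3, q4}. The reachable pairs whose R-component is accepting are (2, q2), (2, q3); in each of them the S-component is accepting too, so the product for L(R) \ L(S) (R-component accepting, S-component rejecting) has no reachable accepting pair and the difference is empty.
So every string accepted by R is also accepted by S: L(R) \ L(S) = ∅ and there is no such string.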